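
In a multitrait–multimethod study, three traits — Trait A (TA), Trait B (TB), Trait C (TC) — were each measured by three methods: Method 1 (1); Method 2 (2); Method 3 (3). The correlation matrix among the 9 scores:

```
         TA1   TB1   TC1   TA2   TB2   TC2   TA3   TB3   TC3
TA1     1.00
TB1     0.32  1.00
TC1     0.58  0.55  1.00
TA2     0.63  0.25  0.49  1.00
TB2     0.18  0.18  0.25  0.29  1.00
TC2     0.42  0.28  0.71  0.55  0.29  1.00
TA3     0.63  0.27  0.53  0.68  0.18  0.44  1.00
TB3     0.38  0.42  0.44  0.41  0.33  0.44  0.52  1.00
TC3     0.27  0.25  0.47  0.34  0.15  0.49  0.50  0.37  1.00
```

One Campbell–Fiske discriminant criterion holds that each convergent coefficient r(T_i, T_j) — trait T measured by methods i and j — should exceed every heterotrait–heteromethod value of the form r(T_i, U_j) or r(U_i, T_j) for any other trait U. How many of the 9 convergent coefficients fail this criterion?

4

Each convergent coefficient versus the relevant comparison correlations:
TA (methods 1·2): 0.63 vs {0.18, 0.25, 0.42, 0.49} → pass.
TA (methods 1·3): 0.63 vs {0.38, 0.27, 0.27, 0.53} → pass.
TA (methods 2·3): 0.68 vs {0.41, 0.18, 0.34, 0.44} → pass.
TB (methods 1·2): 0.18 vs {0.25, 0.18, 0.28, 0.25} → fail.
TB (methods 1·3): 0.42 vs {0.27, 0.38, 0.25, 0.44} → fail.
TB (methods 2·3): 0.33 vs {0.18, 0.41, 0.15, 0.44} → fail.
TC (methods 1·2): 0.71 vs {0.49, 0.42, 0.25, 0.28} → pass.
TC (methods 1·3): 0.47 vs {0.53, 0.27, 0.44, 0.25} → fail.
TC (methods 2·3): 0.49 vs {0.44, 0.34, 0.44, 0.15} → pass.
4 of 9 fail.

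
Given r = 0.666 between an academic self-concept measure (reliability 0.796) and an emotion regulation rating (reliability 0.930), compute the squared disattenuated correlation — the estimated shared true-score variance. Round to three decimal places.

Disattenuated r = 0.666 / √(0.796 × 0.930) = 0.666 / 0.8604 = 0.7741.
Shared true-score variance = 0.7741² = 0.5992 ≈ 0.599.

0.599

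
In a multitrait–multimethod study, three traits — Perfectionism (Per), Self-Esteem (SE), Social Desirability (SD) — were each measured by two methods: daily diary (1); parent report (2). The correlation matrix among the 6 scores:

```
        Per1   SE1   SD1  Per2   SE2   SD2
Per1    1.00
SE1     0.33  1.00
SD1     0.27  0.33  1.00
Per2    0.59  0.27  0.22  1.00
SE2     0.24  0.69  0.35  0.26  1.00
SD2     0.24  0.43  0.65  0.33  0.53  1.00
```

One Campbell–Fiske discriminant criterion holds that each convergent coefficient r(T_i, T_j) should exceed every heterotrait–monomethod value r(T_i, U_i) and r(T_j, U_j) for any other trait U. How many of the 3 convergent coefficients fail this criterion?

Checking each validity diagonal entry against its comparison values:
Per (methods 1·2): 0.59 vs {0.33, 0.26, 0.27, 0.33} → pass.
SE (methods 1·2): 0.69 vs {0.33, 0.26, 0.33, 0.53} → pass.
SD (methods 1·2): 0.65 vs {0.27, 0.33, 0.33, 0.53} → pass.
0 of 3 fail.

0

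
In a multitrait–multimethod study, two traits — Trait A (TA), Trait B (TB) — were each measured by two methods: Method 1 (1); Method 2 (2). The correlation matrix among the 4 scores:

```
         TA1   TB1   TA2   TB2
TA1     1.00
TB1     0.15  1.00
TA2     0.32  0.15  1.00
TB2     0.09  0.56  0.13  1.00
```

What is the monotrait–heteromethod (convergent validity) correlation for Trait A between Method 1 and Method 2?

0.32

Same trait (TA), different methods: r(TA1, TA2) = 0.32.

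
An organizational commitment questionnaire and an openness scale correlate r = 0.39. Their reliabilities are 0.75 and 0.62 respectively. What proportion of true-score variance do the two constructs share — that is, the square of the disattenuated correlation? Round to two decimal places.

0.33

Disattenuated r = 0.39 / √(0.75 × 0.62) = 0.39 / 0.6819 = 0.5719.
Shared true-score variance = 0.5719² = 0.3271 ≈ 0.33.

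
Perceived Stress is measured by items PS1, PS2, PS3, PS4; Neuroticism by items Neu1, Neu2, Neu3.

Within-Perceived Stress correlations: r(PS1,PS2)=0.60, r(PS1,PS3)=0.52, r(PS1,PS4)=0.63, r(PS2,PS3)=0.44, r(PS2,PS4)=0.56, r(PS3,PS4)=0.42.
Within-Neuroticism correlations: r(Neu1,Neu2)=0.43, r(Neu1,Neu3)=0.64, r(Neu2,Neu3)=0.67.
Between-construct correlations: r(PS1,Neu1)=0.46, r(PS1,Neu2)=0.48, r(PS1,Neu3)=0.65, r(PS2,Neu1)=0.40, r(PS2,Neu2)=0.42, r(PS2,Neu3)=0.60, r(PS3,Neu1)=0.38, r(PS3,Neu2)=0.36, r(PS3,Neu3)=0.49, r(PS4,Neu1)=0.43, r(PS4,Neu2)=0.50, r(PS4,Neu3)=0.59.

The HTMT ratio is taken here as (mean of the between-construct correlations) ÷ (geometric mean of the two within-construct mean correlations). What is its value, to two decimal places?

Mean heterotrait r = 5.76/12 = 0.4800.
Mean within-PS = 3.17/6 = 0.5283; mean within-Neu = 1.74/3 = 0.5800.
Geometric mean = √(0.5283 × 0.5800) = 0.5535.
HTMT = 0.4800 / 0.5535 = 0.87.

0.87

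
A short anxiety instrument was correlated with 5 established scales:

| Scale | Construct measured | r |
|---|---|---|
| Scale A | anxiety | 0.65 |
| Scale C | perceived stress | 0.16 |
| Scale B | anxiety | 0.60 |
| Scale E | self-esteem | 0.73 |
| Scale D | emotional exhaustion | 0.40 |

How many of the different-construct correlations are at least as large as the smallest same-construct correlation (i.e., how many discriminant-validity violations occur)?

Convergent (same construct = anxiety): Scale A, Scale B.
Smallest convergent = 0.60. Discriminant values: 0.16, 0.73, 0.40; count ≥ 0.60 → 1.

1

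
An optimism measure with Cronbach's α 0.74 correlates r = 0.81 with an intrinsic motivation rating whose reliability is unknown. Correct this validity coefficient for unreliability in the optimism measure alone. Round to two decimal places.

0.94

Single correction: r_c = r_obs / √r_xx = 0.81 / √0.74 = 0.81 / 0.8602 ≈ 0.94.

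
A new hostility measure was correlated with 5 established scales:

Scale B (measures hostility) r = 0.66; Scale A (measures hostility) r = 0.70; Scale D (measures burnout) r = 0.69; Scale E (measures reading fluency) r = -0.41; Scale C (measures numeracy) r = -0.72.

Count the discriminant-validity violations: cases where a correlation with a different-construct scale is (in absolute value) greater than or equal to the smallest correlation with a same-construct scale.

2

Convergent (same construct = hostility): Scale B, Scale A.
Smallest convergent = 0.66. Discriminant |r|: 0.69, 0.41, 0.72; count ≥ 0.66 → 2.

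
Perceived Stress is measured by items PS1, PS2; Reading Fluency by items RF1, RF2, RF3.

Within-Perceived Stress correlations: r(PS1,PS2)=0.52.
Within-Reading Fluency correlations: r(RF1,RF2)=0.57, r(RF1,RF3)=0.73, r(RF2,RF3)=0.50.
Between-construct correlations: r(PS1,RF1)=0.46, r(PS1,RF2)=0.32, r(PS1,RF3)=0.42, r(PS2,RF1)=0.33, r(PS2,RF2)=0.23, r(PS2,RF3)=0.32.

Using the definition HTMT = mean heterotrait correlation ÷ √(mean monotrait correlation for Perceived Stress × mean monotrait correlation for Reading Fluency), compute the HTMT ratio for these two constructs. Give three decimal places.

0.621

Mean heterotrait r = 2.08/6 = 0.3467.
Mean within-PS = 0.52/1 = 0.5200; mean within-RF = 1.80/3 = 0.6000.
Geometric mean = √(0.5200 × 0.6000) = 0.5586.
HTMT = 0.3467 / 0.5586 = 0.621.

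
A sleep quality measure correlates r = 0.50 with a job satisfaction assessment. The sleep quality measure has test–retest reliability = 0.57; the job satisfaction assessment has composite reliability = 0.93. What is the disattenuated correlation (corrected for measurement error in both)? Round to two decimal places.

0.69

r_true = r_obs / √(r_xx · r_yy) = 0.50 / √(0.57 × 0.93) = 0.50 / √0.5301 = 0.50 / 0.7281 ≈ 0.69.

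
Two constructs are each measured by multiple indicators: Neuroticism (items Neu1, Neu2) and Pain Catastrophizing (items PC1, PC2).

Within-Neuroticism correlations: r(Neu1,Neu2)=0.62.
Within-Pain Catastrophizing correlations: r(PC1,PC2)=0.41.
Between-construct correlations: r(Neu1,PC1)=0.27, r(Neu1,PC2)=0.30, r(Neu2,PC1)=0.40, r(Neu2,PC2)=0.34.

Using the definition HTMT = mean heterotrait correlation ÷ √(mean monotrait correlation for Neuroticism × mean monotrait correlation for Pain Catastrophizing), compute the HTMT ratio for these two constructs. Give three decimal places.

Mean between = 1.31/4 = 0.3275.
Mean within-Neu = 0.62/1 = 0.6200; mean within-PC = 0.41/1 = 0.4100.
Geometric mean = √(0.6200 × 0.4100) = 0.5042.
HTMT = 0.3275 / 0.5042 = 0.650.

0.650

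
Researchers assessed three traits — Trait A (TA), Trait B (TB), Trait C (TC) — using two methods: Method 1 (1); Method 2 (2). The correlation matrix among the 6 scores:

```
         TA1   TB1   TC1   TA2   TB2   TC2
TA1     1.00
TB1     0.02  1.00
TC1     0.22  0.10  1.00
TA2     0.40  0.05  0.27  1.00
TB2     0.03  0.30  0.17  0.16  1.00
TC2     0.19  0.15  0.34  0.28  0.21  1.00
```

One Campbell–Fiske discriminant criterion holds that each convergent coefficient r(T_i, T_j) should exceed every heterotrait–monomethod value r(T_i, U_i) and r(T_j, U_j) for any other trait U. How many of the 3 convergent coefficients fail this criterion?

0

Convergent coefficients and their comparison sets:
TA (methods 1·2): 0.40 vs {0.02, 0.16, 0.22, 0.28} → pass.
TB (methods 1·2): 0.30 vs {0.02, 0.16, 0.10, 0.21} → pass.
TC (methods 1·2): 0.34 vs {0.22, 0.28, 0.10, 0.21} → pass.
0 of 3 fail.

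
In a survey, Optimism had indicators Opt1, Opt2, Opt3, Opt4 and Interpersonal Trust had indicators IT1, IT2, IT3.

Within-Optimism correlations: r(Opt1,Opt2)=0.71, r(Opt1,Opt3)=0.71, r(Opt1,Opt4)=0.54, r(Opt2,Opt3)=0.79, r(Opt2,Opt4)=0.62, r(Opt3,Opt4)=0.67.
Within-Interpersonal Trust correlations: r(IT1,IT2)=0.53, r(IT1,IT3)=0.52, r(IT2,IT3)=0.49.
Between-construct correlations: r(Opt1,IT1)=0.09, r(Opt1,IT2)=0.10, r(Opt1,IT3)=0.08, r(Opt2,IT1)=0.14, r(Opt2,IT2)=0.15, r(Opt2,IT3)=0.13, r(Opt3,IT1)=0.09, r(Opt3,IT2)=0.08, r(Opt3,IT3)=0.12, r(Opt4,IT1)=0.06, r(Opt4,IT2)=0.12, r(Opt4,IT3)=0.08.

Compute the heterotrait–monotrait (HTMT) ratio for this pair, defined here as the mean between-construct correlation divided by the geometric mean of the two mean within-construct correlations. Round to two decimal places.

0.18

Between-construct mean = 1.24/12 = 0.1033.
Mean within-Opt = 4.04/6 = 0.6733; mean within-IT = 1.54/3 = 0.5133.
Geometric mean = √(0.6733 × 0.5133) = 0.5879.
HTMT = 0.1033 / 0.5879 = 0.18.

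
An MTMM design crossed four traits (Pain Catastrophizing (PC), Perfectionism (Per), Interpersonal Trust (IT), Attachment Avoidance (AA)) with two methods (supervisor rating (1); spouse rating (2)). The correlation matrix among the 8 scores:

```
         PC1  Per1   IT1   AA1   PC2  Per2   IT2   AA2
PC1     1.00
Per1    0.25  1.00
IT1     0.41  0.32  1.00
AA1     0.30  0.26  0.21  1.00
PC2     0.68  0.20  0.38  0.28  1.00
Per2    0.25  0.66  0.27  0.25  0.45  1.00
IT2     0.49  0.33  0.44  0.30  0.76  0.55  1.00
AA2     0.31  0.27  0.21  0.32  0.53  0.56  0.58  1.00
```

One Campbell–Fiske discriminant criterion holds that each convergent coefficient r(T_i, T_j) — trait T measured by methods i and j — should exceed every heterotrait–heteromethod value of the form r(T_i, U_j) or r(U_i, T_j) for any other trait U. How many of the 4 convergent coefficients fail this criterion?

Each convergent coefficient versus the relevant comparison correlations:
PC (methods 1·2): 0.68 vs {0.25, 0.20, 0.49, 0.38, 0.31, 0.28} → pass.
Per (methods 1·2): 0.66 vs {0.20, 0.25, 0.33, 0.27, 0.27, 0.25} → pass.
IT (methods 1·2): 0.44 vs {0.38, 0.49, 0.27, 0.33, 0.21, 0.30} → fail.
AA (methods 1·2): 0.32 vs {0.28, 0.31, 0.25, 0.27, 0.30, 0.21} → pass.
1 of 4 fail.

1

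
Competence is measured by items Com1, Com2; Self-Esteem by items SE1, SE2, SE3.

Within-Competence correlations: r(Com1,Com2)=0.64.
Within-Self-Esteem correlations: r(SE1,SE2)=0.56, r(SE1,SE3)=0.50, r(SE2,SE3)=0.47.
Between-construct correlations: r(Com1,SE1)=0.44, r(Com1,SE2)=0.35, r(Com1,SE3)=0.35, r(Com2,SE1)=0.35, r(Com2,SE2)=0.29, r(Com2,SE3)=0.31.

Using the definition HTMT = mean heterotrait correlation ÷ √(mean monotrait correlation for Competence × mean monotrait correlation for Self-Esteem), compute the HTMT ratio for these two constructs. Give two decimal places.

Mean heterotrait r = 2.09/6 = 0.3483.
Mean within-Com = 0.64/1 = 0.6400; mean within-SE = 1.53/3 = 0.5100.
Geometric mean = √(0.6400 × 0.5100) = 0.5713.
HTMT = 0.3483 / 0.5713 = 0.61.

0.61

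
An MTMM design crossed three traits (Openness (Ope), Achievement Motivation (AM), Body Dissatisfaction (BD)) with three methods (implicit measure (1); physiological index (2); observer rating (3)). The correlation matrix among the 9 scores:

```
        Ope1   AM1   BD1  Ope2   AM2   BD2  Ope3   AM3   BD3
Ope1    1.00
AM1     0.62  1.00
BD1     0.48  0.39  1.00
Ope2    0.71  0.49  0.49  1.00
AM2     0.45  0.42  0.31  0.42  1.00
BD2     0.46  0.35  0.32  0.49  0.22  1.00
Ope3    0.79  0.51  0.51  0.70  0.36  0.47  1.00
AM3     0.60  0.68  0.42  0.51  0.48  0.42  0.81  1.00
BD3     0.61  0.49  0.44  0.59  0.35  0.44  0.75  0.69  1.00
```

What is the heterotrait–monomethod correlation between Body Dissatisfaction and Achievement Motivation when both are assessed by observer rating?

Different traits, same method: r(BD3, AM3) = 0.69.

0.69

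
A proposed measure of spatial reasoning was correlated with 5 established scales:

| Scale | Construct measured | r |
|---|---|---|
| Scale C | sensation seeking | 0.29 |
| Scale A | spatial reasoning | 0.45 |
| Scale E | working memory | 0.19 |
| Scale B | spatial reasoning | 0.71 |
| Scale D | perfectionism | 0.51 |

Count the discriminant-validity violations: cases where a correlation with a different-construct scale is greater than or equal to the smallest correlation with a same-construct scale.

1

Convergent (same construct = spatial reasoning): Scale A, Scale B.
Smallest convergent = 0.45. Discriminant values: 0.29, 0.19, 0.51; count ≥ 0.45 → 1.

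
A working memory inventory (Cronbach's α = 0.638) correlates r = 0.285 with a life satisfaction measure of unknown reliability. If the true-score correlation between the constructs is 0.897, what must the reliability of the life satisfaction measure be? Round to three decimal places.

0.158

r_true = r_obs / √(r_xx · r_yy) ⇒ 0.897 = 0.285 / √(0.638 · r_yy).
√(0.638 · r_yy) = 0.285 / 0.897 = 0.3177; 0.638 · r_yy = 0.1009; r_yy = 0.1009 / 0.638 ≈ 0.158.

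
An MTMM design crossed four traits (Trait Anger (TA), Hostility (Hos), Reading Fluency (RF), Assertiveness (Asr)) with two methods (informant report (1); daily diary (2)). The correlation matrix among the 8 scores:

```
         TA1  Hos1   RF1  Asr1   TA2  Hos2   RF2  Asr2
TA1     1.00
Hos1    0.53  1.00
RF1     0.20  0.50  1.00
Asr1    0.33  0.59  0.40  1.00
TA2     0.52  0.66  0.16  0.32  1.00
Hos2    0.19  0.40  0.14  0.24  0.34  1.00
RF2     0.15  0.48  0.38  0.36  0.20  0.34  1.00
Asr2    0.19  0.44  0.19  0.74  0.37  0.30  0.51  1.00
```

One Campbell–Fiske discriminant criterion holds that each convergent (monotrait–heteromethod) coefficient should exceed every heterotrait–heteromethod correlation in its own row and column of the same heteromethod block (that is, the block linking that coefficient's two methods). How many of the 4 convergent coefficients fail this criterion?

3

Checking each validity diagonal entry against its comparison values:
TA (methods 1·2): 0.52 vs {0.19, 0.66, 0.15, 0.16, 0.19, 0.32} → fail.
Hos (methods 1·2): 0.40 vs {0.66, 0.19, 0.48, 0.14, 0.44, 0.24} → fail.
RF (methods 1·2): 0.38 vs {0.16, 0.15, 0.14, 0.48, 0.19, 0.36} → fail.
Asr (methods 1·2): 0.74 vs {0.32, 0.19, 0.24, 0.44, 0.36, 0.19} → pass.
3 of 4 fail.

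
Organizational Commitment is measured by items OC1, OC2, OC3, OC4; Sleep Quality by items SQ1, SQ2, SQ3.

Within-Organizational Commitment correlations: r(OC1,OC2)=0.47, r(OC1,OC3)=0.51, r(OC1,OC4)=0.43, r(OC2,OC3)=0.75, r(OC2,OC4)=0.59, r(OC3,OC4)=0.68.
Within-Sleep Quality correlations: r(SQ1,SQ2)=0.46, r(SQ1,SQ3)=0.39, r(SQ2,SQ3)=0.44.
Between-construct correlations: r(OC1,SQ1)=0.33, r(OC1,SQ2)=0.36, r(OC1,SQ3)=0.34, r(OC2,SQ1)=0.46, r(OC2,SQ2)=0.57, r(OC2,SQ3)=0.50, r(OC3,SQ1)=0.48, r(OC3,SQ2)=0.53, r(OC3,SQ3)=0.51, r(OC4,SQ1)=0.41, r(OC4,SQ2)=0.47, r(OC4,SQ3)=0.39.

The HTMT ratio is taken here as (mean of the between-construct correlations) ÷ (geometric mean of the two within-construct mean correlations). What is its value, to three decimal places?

Between-construct mean = 5.35/12 = 0.4458.
Mean within-OC = 3.43/6 = 0.5717; mean within-SQ = 1.29/3 = 0.4300.
Geometric mean = √(0.5717 × 0.4300) = 0.4958.
HTMT = 0.4458 / 0.4958 = 0.899.

0.899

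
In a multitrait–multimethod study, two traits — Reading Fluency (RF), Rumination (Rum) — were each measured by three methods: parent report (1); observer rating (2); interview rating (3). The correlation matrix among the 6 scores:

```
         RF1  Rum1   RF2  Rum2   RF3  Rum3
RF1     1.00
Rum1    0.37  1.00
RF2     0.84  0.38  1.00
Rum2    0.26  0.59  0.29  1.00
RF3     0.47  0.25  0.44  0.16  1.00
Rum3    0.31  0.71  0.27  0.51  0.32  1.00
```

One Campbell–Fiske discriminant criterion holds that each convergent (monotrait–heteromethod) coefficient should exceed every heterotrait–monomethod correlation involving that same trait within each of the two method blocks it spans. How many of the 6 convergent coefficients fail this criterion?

0

Each convergent coefficient versus the relevant comparison correlations:
RF (methods 1·2): 0.84 vs {0.37, 0.29} → pass.
RF (methods 1·3): 0.47 vs {0.37, 0.32} → pass.
RF (methods 2·3): 0.44 vs {0.29, 0.32} → pass.
Rum (methods 1·2): 0.59 vs {0.37, 0.29} → pass.
Rum (methods 1·3): 0.71 vs {0.37, 0.32} → pass.
Rum (methods 2·3): 0.51 vs {0.29, 0.32} → pass.
0 of 6 fail.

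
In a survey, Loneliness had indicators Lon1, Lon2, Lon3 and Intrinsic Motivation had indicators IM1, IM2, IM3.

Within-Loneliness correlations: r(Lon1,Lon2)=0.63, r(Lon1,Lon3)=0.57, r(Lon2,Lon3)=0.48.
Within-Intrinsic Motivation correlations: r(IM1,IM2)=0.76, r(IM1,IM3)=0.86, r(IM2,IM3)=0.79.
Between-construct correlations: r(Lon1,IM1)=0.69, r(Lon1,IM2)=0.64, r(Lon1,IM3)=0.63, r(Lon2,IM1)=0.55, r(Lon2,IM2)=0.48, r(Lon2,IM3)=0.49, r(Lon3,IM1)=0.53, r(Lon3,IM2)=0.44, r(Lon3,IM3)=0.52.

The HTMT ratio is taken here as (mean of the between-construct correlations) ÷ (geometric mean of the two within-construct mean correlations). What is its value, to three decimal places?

Between-construct mean = 4.97/9 = 0.5522.
Mean within-Lon = 1.68/3 = 0.5600; mean within-IM = 2.41/3 = 0.8033.
Geometric mean = √(0.5600 × 0.8033) = 0.6707.
HTMT = 0.5522 / 0.6707 = 0.823.

0.823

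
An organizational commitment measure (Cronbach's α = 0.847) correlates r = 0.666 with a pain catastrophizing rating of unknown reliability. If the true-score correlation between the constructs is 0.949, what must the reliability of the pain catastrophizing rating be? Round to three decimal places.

r_true = r_obs / √(r_xx · r_yy) ⇒ 0.949 = 0.666 / √(0.847 · r_yy).
√(0.847 · r_yy) = 0.666 / 0.949 = 0.7018; 0.847 · r_yy = 0.4925; r_yy = 0.4925 / 0.847 ≈ 0.581.

0.581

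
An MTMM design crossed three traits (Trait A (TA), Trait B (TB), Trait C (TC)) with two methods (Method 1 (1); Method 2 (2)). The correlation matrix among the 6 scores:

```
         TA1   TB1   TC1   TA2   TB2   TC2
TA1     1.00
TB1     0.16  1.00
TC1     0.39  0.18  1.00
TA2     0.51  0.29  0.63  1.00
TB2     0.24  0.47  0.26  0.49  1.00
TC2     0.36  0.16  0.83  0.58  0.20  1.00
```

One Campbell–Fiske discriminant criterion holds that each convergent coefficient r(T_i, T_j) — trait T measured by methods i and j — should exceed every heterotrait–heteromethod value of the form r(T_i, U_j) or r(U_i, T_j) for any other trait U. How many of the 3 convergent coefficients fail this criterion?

1

Each convergent coefficient versus the relevant comparison correlations:
TA (methods 1·2): 0.51 vs {0.24, 0.29, 0.36, 0.63} → fail.
TB (methods 1·2): 0.47 vs {0.29, 0.24, 0.16, 0.26} → pass.
TC (methods 1·2): 0.83 vs {0.63, 0.36, 0.26, 0.16} → pass.
1 of 3 fail.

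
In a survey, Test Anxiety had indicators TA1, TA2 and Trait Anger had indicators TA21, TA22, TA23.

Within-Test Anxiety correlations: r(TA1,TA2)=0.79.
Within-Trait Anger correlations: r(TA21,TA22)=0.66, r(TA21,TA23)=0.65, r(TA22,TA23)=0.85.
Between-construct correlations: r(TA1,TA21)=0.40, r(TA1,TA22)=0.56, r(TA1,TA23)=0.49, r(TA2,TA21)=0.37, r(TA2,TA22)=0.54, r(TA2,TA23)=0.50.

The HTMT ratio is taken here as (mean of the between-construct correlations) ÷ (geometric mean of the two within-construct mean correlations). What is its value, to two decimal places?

Between-construct mean = 2.86/6 = 0.4767.
Mean within-TA = 0.79/1 = 0.7900; mean within-TA2 = 2.16/3 = 0.7200.
Geometric mean = √(0.7900 × 0.7200) = 0.7542.
HTMT = 0.4767 / 0.7542 = 0.63.

0.63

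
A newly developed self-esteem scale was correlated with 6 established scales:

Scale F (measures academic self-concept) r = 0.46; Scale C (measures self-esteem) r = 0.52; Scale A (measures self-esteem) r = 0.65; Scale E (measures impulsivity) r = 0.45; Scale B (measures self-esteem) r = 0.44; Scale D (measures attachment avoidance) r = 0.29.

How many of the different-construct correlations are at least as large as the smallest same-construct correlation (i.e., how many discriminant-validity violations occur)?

Convergent (same construct = self-esteem): Scale C, Scale A, Scale B.
Smallest convergent = 0.44. Discriminant values: 0.46, 0.45, 0.29; count ≥ 0.44 → 2.

2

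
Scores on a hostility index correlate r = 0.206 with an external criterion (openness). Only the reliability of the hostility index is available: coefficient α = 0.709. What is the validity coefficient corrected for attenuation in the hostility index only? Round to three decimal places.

Single correction: r_c = r_obs / √r_xx = 0.206 / √0.709 = 0.206 / 0.8420 ≈ 0.245.

0.245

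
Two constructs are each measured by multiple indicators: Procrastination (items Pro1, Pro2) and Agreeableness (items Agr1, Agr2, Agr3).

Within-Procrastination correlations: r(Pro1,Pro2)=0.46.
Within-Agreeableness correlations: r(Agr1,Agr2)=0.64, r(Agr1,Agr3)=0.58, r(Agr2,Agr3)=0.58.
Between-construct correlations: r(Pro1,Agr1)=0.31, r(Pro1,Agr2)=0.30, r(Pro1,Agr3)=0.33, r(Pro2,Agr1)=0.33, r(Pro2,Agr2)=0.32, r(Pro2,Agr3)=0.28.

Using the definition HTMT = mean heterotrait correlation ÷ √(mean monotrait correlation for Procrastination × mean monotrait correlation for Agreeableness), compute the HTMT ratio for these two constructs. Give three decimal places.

Between-construct mean = 1.87/6 = 0.3117.
Mean within-Pro = 0.46/1 = 0.4600; mean within-Agr = 1.80/3 = 0.6000.
Geometric mean = √(0.4600 × 0.6000) = 0.5254.
HTMT = 0.3117 / 0.5254 = 0.593.

0.593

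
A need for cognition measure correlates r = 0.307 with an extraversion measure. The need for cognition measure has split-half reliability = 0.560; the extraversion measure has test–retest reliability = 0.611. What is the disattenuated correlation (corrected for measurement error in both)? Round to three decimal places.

r_true = r_obs / √(r_xx · r_yy) = 0.307 / √(0.560 × 0.611) = 0.307 / √0.342160 = 0.307 / 0.5849 ≈ 0.525.

0.525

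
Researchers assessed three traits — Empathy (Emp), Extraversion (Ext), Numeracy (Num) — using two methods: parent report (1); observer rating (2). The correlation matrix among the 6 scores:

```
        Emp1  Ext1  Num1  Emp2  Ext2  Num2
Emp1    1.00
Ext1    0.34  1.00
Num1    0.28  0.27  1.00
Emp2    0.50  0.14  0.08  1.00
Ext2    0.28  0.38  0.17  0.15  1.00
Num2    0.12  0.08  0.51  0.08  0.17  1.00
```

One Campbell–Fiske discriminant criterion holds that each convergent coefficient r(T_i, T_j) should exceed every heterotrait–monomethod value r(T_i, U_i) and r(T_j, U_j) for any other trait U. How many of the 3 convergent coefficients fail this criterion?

0

Checking each validity diagonal entry against its comparison values:
Emp (methods 1·2): 0.50 vs {0.34, 0.15, 0.28, 0.08} → pass.
Ext (methods 1·2): 0.38 vs {0.34, 0.15, 0.27, 0.17} → pass.
Num (methods 1·2): 0.51 vs {0.28, 0.08, 0.27, 0.17} → pass.
0 of 3 fail.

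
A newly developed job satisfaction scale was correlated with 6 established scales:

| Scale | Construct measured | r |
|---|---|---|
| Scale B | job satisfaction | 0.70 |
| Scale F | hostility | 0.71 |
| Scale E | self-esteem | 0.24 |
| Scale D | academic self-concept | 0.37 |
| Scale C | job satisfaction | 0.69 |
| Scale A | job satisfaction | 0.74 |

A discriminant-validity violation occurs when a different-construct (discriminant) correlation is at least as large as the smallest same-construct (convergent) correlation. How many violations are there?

1

Convergent (same construct = job satisfaction): Scale B, Scale C, Scale A.
Smallest convergent = 0.69. Discriminant values: 0.71, 0.24, 0.37; count ≥ 0.69 → 1.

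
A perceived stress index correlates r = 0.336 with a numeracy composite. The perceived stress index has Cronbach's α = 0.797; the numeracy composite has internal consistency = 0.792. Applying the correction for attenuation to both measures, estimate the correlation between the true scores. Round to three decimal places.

0.423

r_true = r_obs / √(r_xx · r_yy) = 0.336 / √(0.797 × 0.792) = 0.336 / √0.631224 = 0.336 / 0.7945 ≈ 0.423.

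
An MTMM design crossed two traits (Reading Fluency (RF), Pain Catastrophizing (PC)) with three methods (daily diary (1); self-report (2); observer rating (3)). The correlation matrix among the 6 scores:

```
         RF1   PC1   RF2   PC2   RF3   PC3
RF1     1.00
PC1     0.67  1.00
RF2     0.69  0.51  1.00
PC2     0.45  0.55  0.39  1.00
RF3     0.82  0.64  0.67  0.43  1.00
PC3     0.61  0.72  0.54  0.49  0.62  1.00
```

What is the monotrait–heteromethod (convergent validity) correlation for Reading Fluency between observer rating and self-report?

Same trait (RF), different methods: r(RF3, RF2) = 0.67.

0.67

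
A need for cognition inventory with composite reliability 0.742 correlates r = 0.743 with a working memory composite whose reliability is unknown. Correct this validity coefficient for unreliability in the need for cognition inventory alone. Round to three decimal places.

Single correction: r_c = r_obs / √r_xx = 0.743 / √0.742 = 0.743 / 0.8614 ≈ 0.863.

0.863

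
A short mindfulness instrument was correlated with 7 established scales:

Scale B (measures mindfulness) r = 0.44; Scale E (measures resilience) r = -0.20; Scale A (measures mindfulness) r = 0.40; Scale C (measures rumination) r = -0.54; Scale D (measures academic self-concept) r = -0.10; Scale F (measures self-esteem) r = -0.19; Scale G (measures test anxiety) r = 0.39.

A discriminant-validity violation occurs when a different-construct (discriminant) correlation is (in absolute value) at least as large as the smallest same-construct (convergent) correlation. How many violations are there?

Convergent (same construct = mindfulness): Scale B, Scale A.
Smallest convergent = 0.40. Discriminant |r|: 0.20, 0.54, 0.10, 0.19, 0.39; count ≥ 0.40 → 1.

1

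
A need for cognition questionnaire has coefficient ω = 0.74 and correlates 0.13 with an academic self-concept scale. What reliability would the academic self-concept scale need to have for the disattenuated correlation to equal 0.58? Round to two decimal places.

r_true = r_obs / √(r_xx · r_yy) ⇒ 0.58 = 0.13 / √(0.74 · r_yy).
√(0.74 · r_yy) = 0.13 / 0.58 = 0.2241; 0.74 · r_yy = 0.0502; r_yy = 0.0502 / 0.74 ≈ 0.07.

0.07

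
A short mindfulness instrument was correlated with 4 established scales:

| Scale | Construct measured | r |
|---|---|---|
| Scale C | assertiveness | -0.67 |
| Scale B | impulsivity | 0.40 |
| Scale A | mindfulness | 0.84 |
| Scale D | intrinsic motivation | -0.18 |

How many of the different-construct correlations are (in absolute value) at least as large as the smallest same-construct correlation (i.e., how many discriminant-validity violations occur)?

Convergent (same construct = mindfulness): Scale A.
Smallest convergent = 0.84. Discriminant |r|: 0.67, 0.40, 0.18; count ≥ 0.84 → 0.

0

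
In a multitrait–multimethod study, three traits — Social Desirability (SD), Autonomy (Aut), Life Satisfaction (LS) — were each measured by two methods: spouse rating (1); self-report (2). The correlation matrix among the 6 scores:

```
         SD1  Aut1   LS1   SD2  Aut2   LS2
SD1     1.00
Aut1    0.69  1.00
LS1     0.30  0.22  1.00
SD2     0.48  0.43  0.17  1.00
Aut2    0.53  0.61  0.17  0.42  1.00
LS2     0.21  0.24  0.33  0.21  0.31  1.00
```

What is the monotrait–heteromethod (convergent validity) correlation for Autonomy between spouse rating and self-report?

Same trait (Aut), different methods: r(Aut1, Aut2) = 0.61.

0.61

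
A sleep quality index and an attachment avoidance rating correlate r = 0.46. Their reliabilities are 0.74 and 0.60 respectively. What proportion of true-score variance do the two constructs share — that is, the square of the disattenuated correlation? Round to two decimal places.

0.48

Disattenuated r = 0.46 / √(0.74 × 0.60) = 0.46 / 0.6663 = 0.6904.
Shared true-score variance = 0.6904² = 0.4767 ≈ 0.48.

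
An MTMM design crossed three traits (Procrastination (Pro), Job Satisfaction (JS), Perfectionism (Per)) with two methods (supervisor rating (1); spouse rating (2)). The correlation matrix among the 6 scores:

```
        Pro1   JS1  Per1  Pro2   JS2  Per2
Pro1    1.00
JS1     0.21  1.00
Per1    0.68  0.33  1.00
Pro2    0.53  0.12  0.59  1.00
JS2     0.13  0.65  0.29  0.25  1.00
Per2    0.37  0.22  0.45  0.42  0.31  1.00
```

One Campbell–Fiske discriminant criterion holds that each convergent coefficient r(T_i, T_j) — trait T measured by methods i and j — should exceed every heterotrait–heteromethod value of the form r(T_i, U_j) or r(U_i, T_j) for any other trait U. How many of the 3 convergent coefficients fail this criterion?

2

Each convergent coefficient versus the relevant comparison correlations:
Pro (methods 1·2): 0.53 vs {0.13, 0.12, 0.37, 0.59} → fail.
JS (methods 1·2): 0.65 vs {0.12, 0.13, 0.22, 0.29} → pass.
Per (methods 1·2): 0.45 vs {0.59, 0.37, 0.29, 0.22} → fail.
2 of 3 fail.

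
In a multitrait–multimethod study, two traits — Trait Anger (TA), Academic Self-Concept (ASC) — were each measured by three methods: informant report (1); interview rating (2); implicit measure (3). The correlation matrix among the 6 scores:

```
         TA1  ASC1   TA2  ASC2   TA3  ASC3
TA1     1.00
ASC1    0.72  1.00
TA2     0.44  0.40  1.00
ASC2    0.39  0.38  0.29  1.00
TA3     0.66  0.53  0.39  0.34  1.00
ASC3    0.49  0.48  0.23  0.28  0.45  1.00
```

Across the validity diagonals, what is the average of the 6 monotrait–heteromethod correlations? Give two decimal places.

Convergent values: 0.44, 0.66, 0.39, 0.38, 0.48, 0.28; mean = 2.63/6 = 0.44.

0.44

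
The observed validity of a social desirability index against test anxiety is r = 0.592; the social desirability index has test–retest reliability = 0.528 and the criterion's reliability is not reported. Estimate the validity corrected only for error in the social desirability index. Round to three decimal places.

Single correction: r_c = r_obs / √r_xx = 0.592 / √0.528 = 0.592 / 0.7266 ≈ 0.815.

0.815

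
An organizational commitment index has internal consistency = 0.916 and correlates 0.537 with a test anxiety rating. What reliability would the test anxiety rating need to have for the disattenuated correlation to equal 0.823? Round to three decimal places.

r_true = r_obs / √(r_xx · r_yy) ⇒ 0.823 = 0.537 / √(0.916 · r_yy).
√(0.916 · r_yy) = 0.537 / 0.823 = 0.6525; 0.916 · r_yy = 0.4258; r_yy = 0.4258 / 0.916 ≈ 0.465.

0.465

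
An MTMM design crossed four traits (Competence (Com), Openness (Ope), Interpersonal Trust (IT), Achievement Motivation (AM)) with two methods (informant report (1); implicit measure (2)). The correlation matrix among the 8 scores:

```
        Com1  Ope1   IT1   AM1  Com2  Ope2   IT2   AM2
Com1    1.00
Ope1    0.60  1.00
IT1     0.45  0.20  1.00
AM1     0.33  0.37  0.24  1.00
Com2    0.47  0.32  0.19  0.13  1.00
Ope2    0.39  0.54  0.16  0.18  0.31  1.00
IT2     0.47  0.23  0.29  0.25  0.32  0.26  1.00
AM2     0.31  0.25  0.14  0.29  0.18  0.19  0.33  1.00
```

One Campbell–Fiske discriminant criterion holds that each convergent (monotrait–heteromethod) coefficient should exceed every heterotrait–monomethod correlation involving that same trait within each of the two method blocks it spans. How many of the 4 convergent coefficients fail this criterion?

4

Each convergent coefficient versus the relevant comparison correlations:
Com (methods 1·2): 0.47 vs {0.60, 0.31, 0.45, 0.32, 0.33, 0.18} → fail.
Ope (methods 1·2): 0.54 vs {0.60, 0.31, 0.20, 0.26, 0.37, 0.19} → fail.
IT (methods 1·2): 0.29 vs {0.45, 0.32, 0.20, 0.26, 0.24, 0.33} → fail.
AM (methods 1·2): 0.29 vs {0.33, 0.18, 0.37, 0.19, 0.24, 0.33} → fail.
4 of 4 fail.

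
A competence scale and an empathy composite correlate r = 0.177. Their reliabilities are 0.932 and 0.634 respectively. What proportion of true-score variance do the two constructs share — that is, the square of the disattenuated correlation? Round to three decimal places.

0.053

Disattenuated r = 0.177 / √(0.932 × 0.634) = 0.177 / 0.7687 = 0.2303.
Shared true-score variance = 0.2303² = 0.0530 ≈ 0.053.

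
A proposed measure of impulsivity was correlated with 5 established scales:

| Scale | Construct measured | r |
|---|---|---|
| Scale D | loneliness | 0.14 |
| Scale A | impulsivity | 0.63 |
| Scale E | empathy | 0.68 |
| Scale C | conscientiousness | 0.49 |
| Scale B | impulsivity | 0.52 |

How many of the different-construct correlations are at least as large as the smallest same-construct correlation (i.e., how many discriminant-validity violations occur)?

Convergent (same construct = impulsivity): Scale A, Scale B.
Smallest convergent = 0.52. Discriminant values: 0.14, 0.68, 0.49; count ≥ 0.52 → 1.

1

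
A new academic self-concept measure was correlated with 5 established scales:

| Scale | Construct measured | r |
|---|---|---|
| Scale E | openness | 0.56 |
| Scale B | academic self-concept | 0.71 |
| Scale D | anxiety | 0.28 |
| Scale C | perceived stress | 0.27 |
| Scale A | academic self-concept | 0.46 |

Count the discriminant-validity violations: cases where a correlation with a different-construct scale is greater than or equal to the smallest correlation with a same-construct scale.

Convergent (same construct = academic self-concept): Scale B, Scale A.
Smallest convergent = 0.46. Discriminant values: 0.56, 0.28, 0.27; count ≥ 0.46 → 1.

1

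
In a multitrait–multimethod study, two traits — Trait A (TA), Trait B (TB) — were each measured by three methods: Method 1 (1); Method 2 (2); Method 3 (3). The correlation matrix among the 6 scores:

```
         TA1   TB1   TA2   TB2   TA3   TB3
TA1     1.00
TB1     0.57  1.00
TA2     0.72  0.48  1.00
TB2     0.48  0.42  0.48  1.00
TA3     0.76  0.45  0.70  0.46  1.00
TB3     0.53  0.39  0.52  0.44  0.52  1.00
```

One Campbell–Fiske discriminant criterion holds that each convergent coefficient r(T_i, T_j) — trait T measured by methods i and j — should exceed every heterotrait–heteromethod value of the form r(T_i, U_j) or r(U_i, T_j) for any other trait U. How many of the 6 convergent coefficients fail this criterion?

Each convergent coefficient versus the relevant comparison correlations:
TA (methods 1·2): 0.72 vs {0.48, 0.48} → pass.
TA (methods 1·3): 0.76 vs {0.53, 0.45} → pass.
TA (methods 2·3): 0.70 vs {0.52, 0.46} → pass.
TB (methods 1·2): 0.42 vs {0.48, 0.48} → fail.
TB (methods 1·3): 0.39 vs {0.45, 0.53} → fail.
TB (methods 2·3): 0.44 vs {0.46, 0.52} → fail.
3 of 6 fail.

3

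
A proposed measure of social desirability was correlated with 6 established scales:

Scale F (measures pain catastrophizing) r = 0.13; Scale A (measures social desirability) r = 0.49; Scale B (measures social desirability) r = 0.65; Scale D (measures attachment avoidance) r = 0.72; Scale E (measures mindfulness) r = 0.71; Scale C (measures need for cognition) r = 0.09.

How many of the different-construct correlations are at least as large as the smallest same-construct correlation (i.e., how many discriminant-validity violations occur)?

Convergent (same construct = social desirability): Scale A, Scale B.
Smallest convergent = 0.49. Discriminant values: 0.13, 0.72, 0.71, 0.09; count ≥ 0.49 → 2.

2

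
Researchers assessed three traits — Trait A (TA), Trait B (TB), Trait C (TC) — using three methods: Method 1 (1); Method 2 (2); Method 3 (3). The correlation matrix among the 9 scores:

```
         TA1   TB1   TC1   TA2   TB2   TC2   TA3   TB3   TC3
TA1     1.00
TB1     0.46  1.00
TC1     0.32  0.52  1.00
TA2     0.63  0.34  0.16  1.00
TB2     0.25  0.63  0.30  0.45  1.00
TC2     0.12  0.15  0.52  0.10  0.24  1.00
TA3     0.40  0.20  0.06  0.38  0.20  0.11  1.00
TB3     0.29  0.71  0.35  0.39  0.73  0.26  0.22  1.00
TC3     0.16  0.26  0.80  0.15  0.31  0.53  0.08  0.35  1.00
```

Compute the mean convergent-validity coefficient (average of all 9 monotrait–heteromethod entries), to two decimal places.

Convergent values: 0.63, 0.40, 0.38, 0.63, 0.71, 0.73, 0.52, 0.80, 0.53; mean = 5.33/9 = 0.59.

0.59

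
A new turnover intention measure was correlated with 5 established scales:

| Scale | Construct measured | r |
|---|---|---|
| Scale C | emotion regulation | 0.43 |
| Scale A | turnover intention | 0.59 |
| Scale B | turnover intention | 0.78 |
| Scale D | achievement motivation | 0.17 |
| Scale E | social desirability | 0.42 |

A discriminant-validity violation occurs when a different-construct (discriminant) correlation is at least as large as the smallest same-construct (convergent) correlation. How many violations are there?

0

Convergent (same construct = turnover intention): Scale A, Scale B.
Smallest convergent = 0.59. Discriminant values: 0.43, 0.17, 0.42; count ≥ 0.59 → 0.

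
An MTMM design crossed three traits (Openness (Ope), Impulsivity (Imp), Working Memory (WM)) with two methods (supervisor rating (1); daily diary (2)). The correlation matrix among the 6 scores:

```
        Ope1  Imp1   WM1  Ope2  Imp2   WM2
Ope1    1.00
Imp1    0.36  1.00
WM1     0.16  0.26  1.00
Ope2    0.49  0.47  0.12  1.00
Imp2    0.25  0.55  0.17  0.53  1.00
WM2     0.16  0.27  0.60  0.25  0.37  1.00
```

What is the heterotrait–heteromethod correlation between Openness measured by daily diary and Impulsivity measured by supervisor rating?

Different traits and methods: r(Ope2, Imp1) = 0.47.

0.47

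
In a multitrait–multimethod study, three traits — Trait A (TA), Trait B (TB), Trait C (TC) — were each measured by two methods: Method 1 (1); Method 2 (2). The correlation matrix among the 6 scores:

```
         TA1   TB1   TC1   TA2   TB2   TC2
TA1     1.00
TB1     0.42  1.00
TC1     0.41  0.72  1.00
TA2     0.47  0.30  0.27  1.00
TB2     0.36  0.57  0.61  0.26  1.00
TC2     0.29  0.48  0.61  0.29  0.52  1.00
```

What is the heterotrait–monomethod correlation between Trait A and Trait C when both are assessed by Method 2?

Different traits, same method: r(TA2, TC2) = 0.29.

0.29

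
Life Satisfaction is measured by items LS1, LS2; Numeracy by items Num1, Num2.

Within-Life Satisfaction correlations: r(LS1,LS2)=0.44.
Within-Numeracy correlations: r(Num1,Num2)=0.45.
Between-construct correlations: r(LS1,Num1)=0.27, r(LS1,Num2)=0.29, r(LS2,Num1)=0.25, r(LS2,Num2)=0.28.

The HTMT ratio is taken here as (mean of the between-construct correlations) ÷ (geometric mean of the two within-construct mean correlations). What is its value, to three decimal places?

Mean heterotrait r = 1.09/4 = 0.2725.
Mean within-LS = 0.44/1 = 0.4400; mean within-Num = 0.45/1 = 0.4500.
Geometric mean = √(0.4400 × 0.4500) = 0.4450.
HTMT = 0.2725 / 0.4450 = 0.612.

0.612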